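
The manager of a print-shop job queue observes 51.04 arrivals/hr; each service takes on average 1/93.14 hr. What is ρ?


ρ = λ/μ = 51.04/93.14 = 0.5480

Final: 0.5480


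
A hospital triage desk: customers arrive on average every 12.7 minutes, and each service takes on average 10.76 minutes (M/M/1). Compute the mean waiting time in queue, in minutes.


λ = 60/12.7 = 4.7244 /hr
μ = 60/10.76 = 5.5762 /hr
ρ = λ/μ = 4.7244/5.5762 = 0.8472
Wq = ρ/(μ−λ) = 0.8472/(5.5762−4.7244) = 0.99465 hr
In minutes: 0.99465·60 = 59.679 min

Final: 59.679 min


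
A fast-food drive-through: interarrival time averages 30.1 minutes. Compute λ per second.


λ = 1/(interarrival time) in consistent units.
1 second = 0.0166667 min, so λ = 0.0166667/30.1 = 0.0005537 per second

Final: 0.0005537 /sec


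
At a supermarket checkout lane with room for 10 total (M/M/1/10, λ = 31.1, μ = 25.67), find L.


ρ = 31.1/25.67 = 1.2115
L = ρ[1 − (K+1)ρ^K + Kρ^(K+1)] / [(1−ρ)(1−ρ^(K+1))]
Numerator: 1.2115·(1 − 11·6.813107 + 10·8.254290) = 10.417621
Denominator: (-0.2115)·(-7.254290) = 1.534507
L = 10.417621/1.534507 = 6.7889

Final: 6.7889


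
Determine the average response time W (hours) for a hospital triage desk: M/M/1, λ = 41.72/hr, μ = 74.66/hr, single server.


W = 1/(μ−λ) = 1/(74.66 − 41.72) = 1/32.94 = 0.03036 hr

Final: 0.03036 hr


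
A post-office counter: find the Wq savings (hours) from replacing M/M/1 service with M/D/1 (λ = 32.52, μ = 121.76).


ρ = 32.52/121.76 = 0.2671
Wq(M/M/1) = ρ/(μ−λ) = 0.2671/89.24 = 0.002993 hr
Wq(M/D/1) = ρ/(2(μ−λ)) = 0.001496 hr
Savings = 0.002993 − 0.001496 = 0.001496 hr

Final: 0.001496 hr


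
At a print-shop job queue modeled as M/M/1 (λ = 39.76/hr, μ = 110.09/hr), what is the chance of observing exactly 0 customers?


ρ = 39.76/110.09 = 0.3612
P_n = (1−ρ)·ρ^n = (1 − 0.3612)·0.3612^0 = 0.6388·1.000000 = 0.638841

Final: 0.638841


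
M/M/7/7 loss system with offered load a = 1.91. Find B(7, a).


B(c,a) = (a^c/c!) / Σ_{k=0}^{c} a^k/k!
a^7/7! = 0.018399
Σ terms (k=0..7): 1.00000 + 1.91000 + 1.82405 + 1.16131 + 0.55453 + 0.21183 + 0.06743 + 0.01840 = 6.747549
B = 0.018399/6.747549 = 0.002727

Final: 0.002727


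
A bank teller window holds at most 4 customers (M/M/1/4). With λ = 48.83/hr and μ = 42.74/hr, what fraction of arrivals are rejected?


ρ = λ/μ = 48.83/42.74 = 1.1425
P_K = (1−ρ)ρ^K/(1−ρ^(K+1)) = (-0.1425·1.703762)/(1 − 1.946530)
= -0.242768/-0.946530 = 0.256482

Final: 0.256482


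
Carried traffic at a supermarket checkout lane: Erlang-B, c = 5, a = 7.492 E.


B(5,7.492) = 0.452582 (Erlang-B)
Carried load = a(1 − B) = 7.492·(1 − 0.452582) = 7.492·0.547418 = 4.1013 E

Final: 4.1013 Erlangs


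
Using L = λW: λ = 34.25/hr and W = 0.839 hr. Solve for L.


L = λW = 34.25·0.839 = 28.7357

Final: 28.7357


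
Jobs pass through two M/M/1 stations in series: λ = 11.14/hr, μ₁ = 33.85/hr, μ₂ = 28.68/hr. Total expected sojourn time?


Each node sees arrival rate λ = 11.14/hr (tandem ⇒ throughput preserved).
W₁ = 1/(μ₁−λ) = 1/(33.85−11.14) = 0.04403 hr
W₂ = 1/(μ₂−λ) = 1/(28.68−11.14) = 0.05701 hr
W_total = W₁ + W₂ = 0.04403 + 0.05701 = 0.10105 hr

Final: 0.10105 hr


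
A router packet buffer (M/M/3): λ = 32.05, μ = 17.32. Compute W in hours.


a = 1.8505; ρ = 0.6168; P₀ = 0.136638
Lq = P₀·a^c·ρ/(c!(1−ρ)²) = 0.60620
Wq = Lq/λ = 0.60620/32.05 = 0.01891 hr
W = Wq + 1/μ = 0.01891 + 0.05774 = 0.07665 hr

Final: 0.07665 hr


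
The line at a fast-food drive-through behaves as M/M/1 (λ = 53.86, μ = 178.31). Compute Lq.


ρ = 53.86/178.31 = 0.3021
Lq = ρ²/(1−ρ) = 0.09124/0.6979 = 0.1307

Final: 0.1307


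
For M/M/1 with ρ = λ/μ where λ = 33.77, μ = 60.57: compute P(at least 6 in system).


ρ = 33.77/60.57 = 0.5575
P(N ≥ n) = ρ^n = 0.5575^6 = 0.030036

Final: 0.030036


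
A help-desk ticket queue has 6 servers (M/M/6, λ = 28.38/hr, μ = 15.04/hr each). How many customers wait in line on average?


a = λ/μ = 1.8870; ρ = a/6 = 0.3145
P₀ = 0.151373
Lq = P₀·a^c·ρ / (c!·(1−ρ)²) = 0.151373·45.14268·0.3145/(720·0.46992)
= 0.006352

Final: 0.006352


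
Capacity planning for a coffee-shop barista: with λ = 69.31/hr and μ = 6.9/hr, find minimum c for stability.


Stability requires cμ > λ ⇔ c > λ/μ.
λ/μ = 69.31/6.9 = 10.0449
Minimum integer c = ⌊10.0449⌋ + 1 = 11
Check: 11·6.9 = 75.90 > 69.31, while 10·6.9 = 69.00 ≤ 69.31

Final: 11 servers


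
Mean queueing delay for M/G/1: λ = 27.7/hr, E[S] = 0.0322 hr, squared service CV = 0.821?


ρ = λ·E[S] = 27.7·0.0322 = 0.8919
E[S²] = E[S]²(1+C_s²) = 0.0322²·(1+0.821) = 0.001888
Wq = λ·E[S²]/(2(1−ρ)) = 27.7·0.001888/(2·0.1081) = 0.24200 hr

Final: 0.24200 hr


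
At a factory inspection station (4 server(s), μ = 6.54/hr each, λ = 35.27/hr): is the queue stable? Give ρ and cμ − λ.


Total capacity cμ = 4·6.54 = 26.16/hr
ρ = λ/(cμ) = 35.27/26.16 = 1.3482
Stable ⇔ ρ < 1: NO
Spare capacity = cμ − λ = 26.16 − 35.27 = -9.11/hr

Final: ρ = 1.3482; unstable; margin = -9.11/hr


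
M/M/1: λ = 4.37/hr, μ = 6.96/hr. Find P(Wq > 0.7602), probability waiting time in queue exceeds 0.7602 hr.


ρ = 4.37/6.96 = 0.6279
P(Wq > t) = ρ·e^{−(μ−λ)t} = 0.6279·e^{−1.9689}
= 0.6279·0.139608 = 0.087656

Final: 0.087656


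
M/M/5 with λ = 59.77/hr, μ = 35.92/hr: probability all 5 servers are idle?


a = λ/μ = 59.77/35.92 = 1.6640; ρ = a/c = 0.3328
Σ_{k=0}^{4} a^k/k! (terms k=0..4) = 1.00000 + 1.66398 + 1.38441 + 0.76787 + 0.31943 = 5.13569
Tail: a^5/(5!(1−ρ)) = 12.75659/(120·0.6672) = 0.15933
P₀ = 1/(5.13569 + 0.15933) = 1/5.29502 = 0.188857

Final: 0.188857


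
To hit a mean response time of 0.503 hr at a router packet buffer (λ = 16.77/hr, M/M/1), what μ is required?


W = 1/(μ−λ) ⇒ μ − λ = 1/W = 1/0.503 = 1.9881
μ = λ + 1/W = 16.77 + 1.9881 = 18.7581 per hr

Final: 18.7581 /hr


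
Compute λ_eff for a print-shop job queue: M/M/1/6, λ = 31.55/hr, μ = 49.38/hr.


ρ = 0.6389; P_K = (1−ρ)ρ^6/(1−ρ^7) = 0.025680
λ_eff = λ(1 − P_K) = 31.55·(1 − 0.025680) = 31.55·0.974320 = 30.7398 /hr

Final: 30.7398 /hr


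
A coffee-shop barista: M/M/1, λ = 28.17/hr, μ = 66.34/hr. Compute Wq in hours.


ρ = 28.17/66.34 = 0.4246
Wq = ρ/(μ−λ) = 0.4246/(66.34 − 28.17) = 0.4246/38.17 = 0.01112 hr

Final: 0.01112 hr


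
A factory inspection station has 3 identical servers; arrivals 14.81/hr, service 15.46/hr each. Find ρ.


ρ = λ/(cμ) = 14.81/(3·15.46) = 14.81/46.38 = 0.3193

Final: 0.3193


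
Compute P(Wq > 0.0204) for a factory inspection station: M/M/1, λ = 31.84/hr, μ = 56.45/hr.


ρ = 31.84/56.45 = 0.5640
P(Wq > t) = ρ·e^{−(μ−λ)t} = 0.5640·e^{−0.5020}
= 0.5640·0.605292 = 0.341408

Final: 0.341408


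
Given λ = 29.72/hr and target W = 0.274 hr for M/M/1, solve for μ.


W = 1/(μ−λ) ⇒ μ − λ = 1/W = 1/0.274 = 3.6496
μ = λ + 1/W = 29.72 + 3.6496 = 33.3696 per hr

Final: 33.3696 /hr


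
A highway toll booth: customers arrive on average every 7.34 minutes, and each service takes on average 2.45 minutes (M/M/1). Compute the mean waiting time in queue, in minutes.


λ = 60/7.34 = 8.1744 /hr
μ = 60/2.45 = 24.4898 /hr
ρ = λ/μ = 8.1744/24.4898 = 0.3338
Wq = ρ/(μ−λ) = 0.3338/(24.4898−8.1744) = 0.02046 hr
In minutes: 0.02046·60 = 1.228 min

Final: 1.228 min


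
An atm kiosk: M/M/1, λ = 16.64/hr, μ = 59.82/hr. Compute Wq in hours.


ρ = 16.64/59.82 = 0.2782
Wq = ρ/(μ−λ) = 0.2782/(59.82 − 16.64) = 0.2782/43.18 = 0.006442 hr

Final: 0.006442 hr


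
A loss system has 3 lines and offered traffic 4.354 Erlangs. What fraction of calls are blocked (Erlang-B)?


B(c,a) = (a^c/c!) / Σ_{k=0}^{c} a^k/k!
a^3/3! = 13.756692
Σ terms (k=0..3): 1.00000 + 4.35400 + 9.47866 + 13.75669 = 28.589350
B = 13.756692/28.589350 = 0.481182

Final: 0.481182


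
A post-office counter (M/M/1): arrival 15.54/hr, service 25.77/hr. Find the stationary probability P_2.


ρ = 15.54/25.77 = 0.6030
P_n = (1−ρ)·ρ^n = (1 − 0.6030)·0.6030^2 = 0.3970·0.363641 = 0.144356

Final: 0.144356


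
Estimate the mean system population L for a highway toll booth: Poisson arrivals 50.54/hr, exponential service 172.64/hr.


ρ = λ/μ = 50.54/172.64 = 0.2927
L = ρ/(1−ρ) = 0.2927/(1 − 0.2927) = 0.2927/0.7073 = 0.4139

Final: 0.4139


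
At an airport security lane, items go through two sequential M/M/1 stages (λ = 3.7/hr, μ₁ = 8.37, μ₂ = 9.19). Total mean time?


Each node sees arrival rate λ = 3.7/hr (tandem ⇒ throughput preserved).
W₁ = 1/(μ₁−λ) = 1/(8.37−3.7) = 0.21413 hr
W₂ = 1/(μ₂−λ) = 1/(9.19−3.7) = 0.18215 hr
W_total = W₁ + W₂ = 0.21413 + 0.18215 = 0.39628 hr

Final: 0.39628 hr


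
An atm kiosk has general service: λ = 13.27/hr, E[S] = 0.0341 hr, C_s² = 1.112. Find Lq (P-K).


ρ = λ·E[S] = 13.27·0.0341 = 0.4525
Lq = ρ²(1+C_s²)/(2(1−ρ)) = 0.2048·(1+1.112)/(2·0.5475)
= 0.2048·2.1120/1.0950 = 0.39494

Final: 0.39494


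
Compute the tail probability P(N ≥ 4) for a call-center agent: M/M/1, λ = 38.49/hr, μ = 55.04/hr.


ρ = 38.49/55.04 = 0.6993
P(N ≥ n) = ρ^n = 0.6993^4 = 0.239154

Final: 0.239154


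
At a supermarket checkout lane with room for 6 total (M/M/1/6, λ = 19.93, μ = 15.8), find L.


ρ = 19.93/15.8 = 1.2614
L = ρ[1 − (K+1)ρ^K + Kρ^(K+1)] / [(1−ρ)(1−ρ^(K+1))]
Numerator: 1.2614·(1 − 7·4.028110 + 6·5.081027) = 4.149216
Denominator: (-0.2614)·(-4.081027) = 1.066749
L = 4.149216/1.066749 = 3.8896

Final: 3.8896


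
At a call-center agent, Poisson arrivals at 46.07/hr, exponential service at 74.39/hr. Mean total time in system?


W = 1/(μ−λ) = 1/(74.39 − 46.07) = 1/28.32 = 0.03531 hr

Final: 0.03531 hr


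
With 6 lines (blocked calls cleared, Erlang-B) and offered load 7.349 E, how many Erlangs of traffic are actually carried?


B(6,7.349) = 0.352630 (Erlang-B)
Carried load = a(1 − B) = 7.349·(1 − 0.352630) = 7.349·0.647370 = 4.7575 E

Final: 4.7575 Erlangs


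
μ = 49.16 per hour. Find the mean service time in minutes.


Mean service time = 1/μ = 1/49.16 hour = 0.02034 hour
In minutes: 0.02034 × 60 = 1.2205 min

Final: 1.2205 min


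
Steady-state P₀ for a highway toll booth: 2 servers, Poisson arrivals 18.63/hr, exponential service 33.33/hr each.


a = λ/μ = 18.63/33.33 = 0.5590; ρ = a/c = 0.2795
Σ_{k=0}^{1} a^k/k! (terms k=0..1) = 1.00000 + 0.55896 = 1.55896
Tail: a^2/(2!(1−ρ)) = 0.31243/(2·0.7205) = 0.21681
P₀ = 1/(1.55896 + 0.21681) = 1/1.77577 = 0.563138

Final: 0.563138


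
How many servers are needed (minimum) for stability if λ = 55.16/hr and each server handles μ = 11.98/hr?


Stability requires cμ > λ ⇔ c > λ/μ.
λ/μ = 55.16/11.98 = 4.6043
Minimum integer c = ⌊4.6043⌋ + 1 = 5
Check: 5·11.98 = 59.90 > 55.16, while 4·11.98 = 47.92 ≤ 55.16

Final: 5 servers


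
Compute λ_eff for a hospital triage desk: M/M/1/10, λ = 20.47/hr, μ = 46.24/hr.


ρ = 0.4427; P_K = (1−ρ)ρ^10/(1−ρ^11) = 0.0001611
λ_eff = λ(1 − P_K) = 20.47·(1 − 0.0001611) = 20.47·0.999839 = 20.4667 /hr

Final: 20.4667 /hr


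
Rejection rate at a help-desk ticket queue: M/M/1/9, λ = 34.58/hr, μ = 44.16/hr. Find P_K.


ρ = λ/μ = 34.58/44.16 = 0.7831
P_K = (1−ρ)ρ^K/(1−ρ^(K+1)) = (0.2169·0.110704)/(1 − 0.086688)
= 0.024016/0.913312 = 0.026295

Final: 0.026295


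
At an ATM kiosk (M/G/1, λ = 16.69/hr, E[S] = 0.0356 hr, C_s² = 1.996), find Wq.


ρ = λ·E[S] = 16.69·0.0356 = 0.5942
E[S²] = E[S]²(1+C_s²) = 0.0356²·(1+1.996) = 0.003797
Wq = λ·E[S²]/(2(1−ρ)) = 16.69·0.003797/(2·0.4058) = 0.07808 hr

Final: 0.07808 hr


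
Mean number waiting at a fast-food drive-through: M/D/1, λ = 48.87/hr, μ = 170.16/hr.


ρ = 48.87/170.16 = 0.2872
M/D/1: Lq = ρ²/(2(1−ρ)) = 0.08248/(2·0.7128) = 0.05786

Final: 0.05786


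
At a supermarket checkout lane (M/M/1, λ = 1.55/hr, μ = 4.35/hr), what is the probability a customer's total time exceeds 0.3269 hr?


W ~ Exponential(μ−λ) for M/M/1.
μ − λ = 4.35 − 1.55 = 2.8000
P(W > t) = e^{−(μ−λ)t} = e^{−0.9153} = 0.400388

Final: 0.400388


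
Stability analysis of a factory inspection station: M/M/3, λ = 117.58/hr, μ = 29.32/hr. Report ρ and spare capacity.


Total capacity cμ = 3·29.32 = 87.96/hr
ρ = λ/(cμ) = 117.58/87.96 = 1.3367
Stable ⇔ ρ < 1: NO
Spare capacity = cμ − λ = 87.96 − 117.58 = -29.62/hr

Final: ρ = 1.3367; unstable; margin = -29.62/hr


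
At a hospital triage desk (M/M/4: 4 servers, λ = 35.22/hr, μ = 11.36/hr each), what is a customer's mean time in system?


a = 3.1004; ρ = 0.7751; P₀ = 0.032268
Lq = P₀·a^c·ρ/(c!(1−ρ)²) = 1.90343
Wq = Lq/λ = 1.90343/35.22 = 0.05404 hr
W = Wq + 1/μ = 0.05404 + 0.08803 = 0.14207 hr

Final: 0.14207 hr


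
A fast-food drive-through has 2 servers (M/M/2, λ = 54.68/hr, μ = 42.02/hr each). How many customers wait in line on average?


a = λ/μ = 1.3013; ρ = a/2 = 0.6506
P₀ = 0.211649
Lq = P₀·a^c·ρ / (c!·(1−ρ)²) = 0.211649·1.69334·0.6506/(2·0.12205)
= 0.95529

Final: 0.95529


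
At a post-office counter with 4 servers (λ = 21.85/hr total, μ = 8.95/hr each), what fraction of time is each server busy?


ρ = λ/(cμ) = 21.85/(4·8.95) = 21.85/35.80 = 0.6103

Final: 0.6103


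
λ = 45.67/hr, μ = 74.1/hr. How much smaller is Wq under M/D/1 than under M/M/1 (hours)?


ρ = 45.67/74.1 = 0.6163
Wq(M/M/1) = ρ/(μ−λ) = 0.6163/28.43 = 0.02168 hr
Wq(M/D/1) = ρ/(2(μ−λ)) = 0.01084 hr
Savings = 0.02168 − 0.01084 = 0.01084 hr

Final: 0.01084 hr


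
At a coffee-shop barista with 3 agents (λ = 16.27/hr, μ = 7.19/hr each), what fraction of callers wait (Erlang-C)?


a = λ/μ = 2.2629; ρ = a/3 = 0.7543
P₀ = 0.073085 (from M/M/c formula)
C(c,a) = [a^c/(c!(1−ρ))]·P₀ = [11.58713/(6·0.2457)]·0.073085
= 7.85957·0.073085 = 0.574416

Final: 0.574416


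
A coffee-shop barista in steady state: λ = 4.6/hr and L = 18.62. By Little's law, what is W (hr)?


W = L/λ = 18.62/4.6 = 4.0478 hr

Final: 4.0478 hr


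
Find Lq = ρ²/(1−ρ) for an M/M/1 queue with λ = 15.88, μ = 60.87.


ρ = 15.88/60.87 = 0.2609
Lq = ρ²/(1−ρ) = 0.06806/0.7391 = 0.09208

Final: 0.09208


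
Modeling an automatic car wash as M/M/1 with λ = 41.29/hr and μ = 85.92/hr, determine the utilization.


ρ = λ/μ = 41.29/85.92 = 0.4806

Final: 0.4806


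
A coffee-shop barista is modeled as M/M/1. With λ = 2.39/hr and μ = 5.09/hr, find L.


ρ = λ/μ = 2.39/5.09 = 0.4695
L = ρ/(1−ρ) = 0.4695/(1 − 0.4695) = 0.4695/0.5305 = 0.8852

Final: 0.8852


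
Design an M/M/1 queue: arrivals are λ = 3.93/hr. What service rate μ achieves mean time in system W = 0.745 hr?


W = 1/(μ−λ) ⇒ μ − λ = 1/W = 1/0.745 = 1.3423
μ = λ + 1/W = 3.93 + 1.3423 = 5.2723 per hr

Final: 5.2723 /hr


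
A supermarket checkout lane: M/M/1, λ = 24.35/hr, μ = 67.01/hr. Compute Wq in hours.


ρ = 24.35/67.01 = 0.3634
Wq = ρ/(μ−λ) = 0.3634/(67.01 − 24.35) = 0.3634/42.66 = 0.008518 hr

Final: 0.008518 hr


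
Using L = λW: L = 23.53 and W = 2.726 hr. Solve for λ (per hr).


λ = L/W = 23.53/2.726 = 8.6317 /hr

Final: 8.6317 /hr


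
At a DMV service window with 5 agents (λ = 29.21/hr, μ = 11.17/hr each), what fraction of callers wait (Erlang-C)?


a = λ/μ = 2.6150; ρ = a/5 = 0.5230
P₀ = 0.070923 (from M/M/c formula)
C(c,a) = [a^c/(c!(1−ρ))]·P₀ = [122.29027/(120·0.4770)]·0.070923
= 2.13648·0.070923 = 0.151527

Final: 0.151527


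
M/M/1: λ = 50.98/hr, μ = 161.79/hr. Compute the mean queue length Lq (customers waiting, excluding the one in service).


ρ = 50.98/161.79 = 0.3151
Lq = ρ²/(1−ρ) = 0.09929/0.6849 = 0.1450

Final: 0.1450


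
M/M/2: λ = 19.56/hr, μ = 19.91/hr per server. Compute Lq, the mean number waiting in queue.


a = λ/μ = 0.9824; ρ = a/2 = 0.4912
P₀ = 0.341192
Lq = P₀·a^c·ρ / (c!·(1−ρ)²) = 0.341192·0.96515·0.4912/(2·0.25887)
= 0.31243

Final: 0.31243


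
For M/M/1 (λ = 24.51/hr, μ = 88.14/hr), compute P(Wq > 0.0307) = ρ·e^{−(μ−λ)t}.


ρ = 24.51/88.14 = 0.2781
P(Wq > t) = ρ·e^{−(μ−λ)t} = 0.2781·e^{−1.9534}
= 0.2781·0.141785 = 0.039428

Final: 0.039428


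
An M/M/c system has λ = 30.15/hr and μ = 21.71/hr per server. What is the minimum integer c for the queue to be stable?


Stability requires cμ > λ ⇔ c > λ/μ.
λ/μ = 30.15/21.71 = 1.3888
Minimum integer c = ⌊1.3888⌋ + 1 = 2
Check: 2·21.71 = 43.42 > 30.15, while 1·21.71 = 21.71 ≤ 30.15

Final: 2 servers


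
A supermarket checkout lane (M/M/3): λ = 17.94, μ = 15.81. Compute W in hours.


a = 1.1347; ρ = 0.3782; P₀ = 0.315440
Lq = P₀·a^c·ρ/(c!(1−ρ)²) = 0.07516
Wq = Lq/λ = 0.07516/17.94 = 0.004189 hr
W = Wq + 1/μ = 0.004189 + 0.06325 = 0.06744 hr

Final: 0.06744 hr


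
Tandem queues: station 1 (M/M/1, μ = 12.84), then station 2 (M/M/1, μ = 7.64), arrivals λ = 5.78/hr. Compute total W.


Each node sees arrival rate λ = 5.78/hr (tandem ⇒ throughput preserved).
W₁ = 1/(μ₁−λ) = 1/(12.84−5.78) = 0.14164 hr
W₂ = 1/(μ₂−λ) = 1/(7.64−5.78) = 0.53763 hr
W_total = W₁ + W₂ = 0.14164 + 0.53763 = 0.67928 hr

Final: 0.67928 hr


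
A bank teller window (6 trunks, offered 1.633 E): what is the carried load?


B(6,1.633) = 0.005153 (Erlang-B)
Carried load = a(1 − B) = 1.633·(1 − 0.005153) = 1.633·0.994847 = 1.6246 E

Final: 1.6246 Erlangs


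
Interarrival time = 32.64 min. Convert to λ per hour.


λ = 1/(interarrival time) in consistent units.
1 hour = 60 min, so λ = 60/32.64 = 1.8382 per hour

Final: 1.8382 /hr


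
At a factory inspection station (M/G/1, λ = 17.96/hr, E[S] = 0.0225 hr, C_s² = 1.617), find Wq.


ρ = λ·E[S] = 17.96·0.0225 = 0.4041
E[S²] = E[S]²(1+C_s²) = 0.0225²·(1+1.617) = 0.001325
Wq = λ·E[S²]/(2(1−ρ)) = 17.96·0.001325/(2·0.5959) = 0.01997 hr

Final: 0.01997 hr


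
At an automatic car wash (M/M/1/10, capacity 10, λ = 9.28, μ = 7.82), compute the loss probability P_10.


ρ = λ/μ = 9.28/7.82 = 1.1867
P_K = (1−ρ)ρ^K/(1−ρ^(K+1)) = (-0.1867·5.538756)/(1 − 6.572846)
= -1.034090/-5.572846 = 0.185559

Final: 0.185559


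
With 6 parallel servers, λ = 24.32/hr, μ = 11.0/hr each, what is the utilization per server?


ρ = λ/(cμ) = 24.32/(6·11.0) = 24.32/66.00 = 0.3685

Final: 0.3685


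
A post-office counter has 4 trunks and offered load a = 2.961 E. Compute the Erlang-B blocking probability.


B(c,a) = (a^c/c!) / Σ_{k=0}^{c} a^k/k!
a^4/4! = 3.202893
Σ terms (k=0..4): 1.00000 + 2.96100 + 4.38376 + 4.32677 + 3.20289 = 15.874425
B = 3.202893/15.874425 = 0.201764

Final: 0.201764


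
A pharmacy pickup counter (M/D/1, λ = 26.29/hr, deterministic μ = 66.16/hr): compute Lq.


ρ = 26.29/66.16 = 0.3974
M/D/1: Lq = ρ²/(2(1−ρ)) = 0.1579/(2·0.6026) = 0.13101

Final: 0.13101


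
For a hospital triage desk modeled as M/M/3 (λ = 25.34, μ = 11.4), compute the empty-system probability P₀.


a = λ/μ = 25.34/11.4 = 2.2228; ρ = a/c = 0.7409
Σ_{k=0}^{2} a^k/k! (terms k=0..2) = 1.00000 + 2.22281 + 2.47044 = 5.69324
Tail: a^3/(3!(1−ρ)) = 10.98260/(6·0.2591) = 7.06556
P₀ = 1/(5.69324 + 7.06556) = 1/12.75880 = 0.078377

Final: 0.078377


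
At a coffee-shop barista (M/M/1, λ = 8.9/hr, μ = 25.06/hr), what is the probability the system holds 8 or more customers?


ρ = 8.9/25.06 = 0.3551
P(N ≥ n) = ρ^n = 0.3551^8 = 0.0002531

Final: 0.0002531


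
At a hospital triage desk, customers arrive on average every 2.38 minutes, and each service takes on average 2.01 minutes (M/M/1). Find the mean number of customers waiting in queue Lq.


λ = 60/2.38 = 25.2101 /hr
μ = 60/2.01 = 29.8507 /hr
ρ = λ/μ = 25.2101/29.8507 = 0.8445
Lq = ρ²/(1−ρ) = 0.7132/0.1555 = 4.5879

Final: 4.5879


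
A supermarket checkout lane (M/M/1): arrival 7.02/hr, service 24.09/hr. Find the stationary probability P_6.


ρ = 7.02/24.09 = 0.2914
P_n = (1−ρ)·ρ^n = (1 − 0.2914)·0.2914^6 = 0.7086·0.0006124 = 0.0004339

Final: 0.0004339


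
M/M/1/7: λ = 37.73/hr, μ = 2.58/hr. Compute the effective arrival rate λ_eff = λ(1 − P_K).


ρ = 14.6240; P_K = (1−ρ)ρ^7/(1−ρ^8) = 0.931619
λ_eff = λ(1 − P_K) = 37.73·(1 − 0.931619) = 37.73·0.068381 = 2.5800 /hr

Final: 2.5800 /hr


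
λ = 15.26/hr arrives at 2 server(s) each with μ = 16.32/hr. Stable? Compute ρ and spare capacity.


Total capacity cμ = 2·16.32 = 32.64/hr
ρ = λ/(cμ) = 15.26/32.64 = 0.4675
Stable ⇔ ρ < 1: YES
Spare capacity = cμ − λ = 32.64 − 15.26 = 17.38/hr

Final: ρ = 0.4675; stable; margin = 17.38/hr


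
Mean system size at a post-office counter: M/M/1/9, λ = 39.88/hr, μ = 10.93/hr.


ρ = 39.88/10.93 = 3.6487
L = ρ[1 − (K+1)ρ^K + Kρ^(K+1)] / [(1−ρ)(1−ρ^(K+1))]
Numerator: 3.6487·(1 − 10·114607.988229 + 9·418167.115331) = 9550129.479317
Denominator: (-2.6487)·(-418166.115331) = 1107585.456435
L = 9550129.479317/1107585.456435 = 8.6225

Final: 8.6225


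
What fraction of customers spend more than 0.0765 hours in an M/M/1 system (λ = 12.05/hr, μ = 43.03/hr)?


W ~ Exponential(μ−λ) for M/M/1.
μ − λ = 43.03 − 12.05 = 30.9800
P(W > t) = e^{−(μ−λ)t} = e^{−2.3700} = 0.093484

Final: 0.093484


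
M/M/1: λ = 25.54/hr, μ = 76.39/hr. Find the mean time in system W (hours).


W = 1/(μ−λ) = 1/(76.39 − 25.54) = 1/50.85 = 0.01967 hr

Final: 0.01967 hr


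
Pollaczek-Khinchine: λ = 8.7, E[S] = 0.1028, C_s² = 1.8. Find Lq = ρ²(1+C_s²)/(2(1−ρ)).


ρ = λ·E[S] = 8.7·0.1028 = 0.8944
Lq = ρ²(1+C_s²)/(2(1−ρ)) = 0.7999·(1+1.8)/(2·0.1056)
= 0.7999·2.8000/0.2113 = 10.60045

Final: 10.60045


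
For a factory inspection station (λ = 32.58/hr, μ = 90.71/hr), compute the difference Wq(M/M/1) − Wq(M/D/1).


ρ = 32.58/90.71 = 0.3592
Wq(M/M/1) = ρ/(μ−λ) = 0.3592/58.13 = 0.006179 hr
Wq(M/D/1) = ρ/(2(μ−λ)) = 0.003089 hr
Savings = 0.006179 − 0.003089 = 0.003089 hr

Final: 0.003089 hr


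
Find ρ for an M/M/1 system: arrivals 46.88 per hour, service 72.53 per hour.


ρ = λ/μ = 46.88/72.53 = 0.6464

Final: 0.6464


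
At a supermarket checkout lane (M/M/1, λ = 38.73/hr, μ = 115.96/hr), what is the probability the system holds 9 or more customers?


ρ = 38.73/115.96 = 0.3340
P(N ≥ n) = ρ^n = 0.3340^9 = 0.00005172

Final: 0.00005172


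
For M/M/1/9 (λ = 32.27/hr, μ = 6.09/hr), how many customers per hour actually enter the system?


ρ = 5.2989; P_K = (1−ρ)ρ^9/(1−ρ^10) = 0.811280
λ_eff = λ(1 − P_K) = 32.27·(1 − 0.811280) = 32.27·0.188720 = 6.0900 /hr

Final: 6.0900 /hr


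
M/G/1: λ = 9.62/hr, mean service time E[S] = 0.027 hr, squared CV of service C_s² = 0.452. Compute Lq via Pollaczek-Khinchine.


ρ = λ·E[S] = 9.62·0.027 = 0.2597
Lq = ρ²(1+C_s²)/(2(1−ρ)) = 0.06746·(1+0.452)/(2·0.7403)
= 0.06746·1.4520/1.4805 = 0.06617

Final: 0.06617


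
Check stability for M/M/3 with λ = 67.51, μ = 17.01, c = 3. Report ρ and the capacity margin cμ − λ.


Total capacity cμ = 3·17.01 = 51.03/hr
ρ = λ/(cμ) = 67.51/51.03 = 1.3229
Stable ⇔ ρ < 1: NO
Spare capacity = cμ − λ = 51.03 − 67.51 = -16.48/hr

Final: ρ = 1.3229; unstable; margin = -16.48/hr


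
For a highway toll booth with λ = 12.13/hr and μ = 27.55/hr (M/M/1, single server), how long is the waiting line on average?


ρ = 12.13/27.55 = 0.4403
Lq = ρ²/(1−ρ) = 0.1939/0.5597 = 0.3464

Final: 0.3464


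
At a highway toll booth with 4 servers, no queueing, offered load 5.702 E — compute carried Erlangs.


B(4,5.702) = 0.449892 (Erlang-B)
Carried load = a(1 − B) = 5.702·(1 − 0.449892) = 5.702·0.550108 = 3.1367 E

Final: 3.1367 Erlangs


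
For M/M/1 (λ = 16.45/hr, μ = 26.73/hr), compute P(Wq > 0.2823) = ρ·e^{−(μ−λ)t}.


ρ = 16.45/26.73 = 0.6154
P(Wq > t) = ρ·e^{−(μ−λ)t} = 0.6154·e^{−2.9020}
= 0.6154·0.054911 = 0.033793

Final: 0.033793


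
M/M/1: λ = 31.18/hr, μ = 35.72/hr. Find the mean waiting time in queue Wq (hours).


ρ = 31.18/35.72 = 0.8729
Wq = ρ/(μ−λ) = 0.8729/(35.72 − 31.18) = 0.8729/4.54 = 0.1923 hr

Final: 0.1923 hr


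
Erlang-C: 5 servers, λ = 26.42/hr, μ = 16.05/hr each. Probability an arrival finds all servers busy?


a = λ/μ = 1.6461; ρ = a/5 = 0.3292
P₀ = 0.192292 (from M/M/c formula)
C(c,a) = [a^c/(c!(1−ρ))]·P₀ = [12.08618/(120·0.6708)]·0.192292
= 0.15015·0.192292 = 0.028873

Final: 0.028873


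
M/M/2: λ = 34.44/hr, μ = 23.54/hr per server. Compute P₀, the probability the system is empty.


a = λ/μ = 34.44/23.54 = 1.4630; ρ = a/c = 0.7315
Σ_{k=0}^{1} a^k/k! (terms k=0..1) = 1.00000 + 1.46304 = 2.46304
Tail: a^2/(2!(1−ρ)) = 2.14049/(2·0.2685) = 3.98633
P₀ = 1/(2.46304 + 3.98633) = 1/6.44937 = 0.155054

Final: 0.155054


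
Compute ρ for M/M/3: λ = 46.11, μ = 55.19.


ρ = λ/(cμ) = 46.11/(3·55.19) = 46.11/165.57 = 0.2785

Final: 0.2785


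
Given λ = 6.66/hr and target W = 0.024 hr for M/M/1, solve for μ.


W = 1/(μ−λ) ⇒ μ − λ = 1/W = 1/0.024 = 41.6667
μ = λ + 1/W = 6.66 + 41.6667 = 48.3267 per hr

Final: 48.3267 /hr


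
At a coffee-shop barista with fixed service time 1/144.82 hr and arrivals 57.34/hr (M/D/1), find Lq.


ρ = 57.34/144.82 = 0.3959
M/D/1: Lq = ρ²/(2(1−ρ)) = 0.1568/(2·0.6041) = 0.12976

Final: 0.12976


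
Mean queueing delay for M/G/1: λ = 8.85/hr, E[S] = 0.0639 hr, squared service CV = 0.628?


ρ = λ·E[S] = 8.85·0.0639 = 0.5655
E[S²] = E[S]²(1+C_s²) = 0.0639²·(1+0.628) = 0.006647
Wq = λ·E[S²]/(2(1−ρ)) = 8.85·0.006647/(2·0.4345) = 0.06770 hr

Final: 0.06770 hr


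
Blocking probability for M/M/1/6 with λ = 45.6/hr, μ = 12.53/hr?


ρ = λ/μ = 45.6/12.53 = 3.6393
P_K = (1−ρ)ρ^K/(1−ρ^(K+1)) = (-2.6393·2323.178768)/(1 − 8454.664952)
= -6131.486183/-8453.664952 = 0.725305

Final: 0.725305


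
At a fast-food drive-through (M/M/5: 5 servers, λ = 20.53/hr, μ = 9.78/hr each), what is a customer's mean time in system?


a = 2.0992; ρ = 0.4198; P₀ = 0.121378
Lq = P₀·a^c·ρ/(c!(1−ρ)²) = 0.05143
Wq = Lq/λ = 0.05143/20.53 = 0.002505 hr
W = Wq + 1/μ = 0.002505 + 0.10225 = 0.10475 hr

Final: 0.10475 hr


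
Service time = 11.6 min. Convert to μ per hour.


μ = 1/(service time) in consistent units.
1 hour = 60 min, so μ = 60/11.6 = 5.1724 per hour

Final: 5.1724 /hr


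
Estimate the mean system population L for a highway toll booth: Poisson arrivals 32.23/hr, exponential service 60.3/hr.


ρ = λ/μ = 32.23/60.3 = 0.5345
L = ρ/(1−ρ) = 0.5345/(1 − 0.5345) = 0.5345/0.4655 = 1.1482

Final: 1.1482


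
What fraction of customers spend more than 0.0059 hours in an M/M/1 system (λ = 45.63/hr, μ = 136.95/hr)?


W ~ Exponential(μ−λ) for M/M/1.
μ − λ = 136.95 − 45.63 = 91.3200
P(W > t) = e^{−(μ−λ)t} = e^{−0.5388} = 0.583455

Final: 0.583455


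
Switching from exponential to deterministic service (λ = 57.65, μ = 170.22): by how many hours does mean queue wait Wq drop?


ρ = 57.65/170.22 = 0.3387
Wq(M/M/1) = ρ/(μ−λ) = 0.3387/112.57 = 0.003009 hr
Wq(M/D/1) = ρ/(2(μ−λ)) = 0.001504 hr
Savings = 0.003009 − 0.001504 = 0.001504 hr

Final: 0.001504 hr


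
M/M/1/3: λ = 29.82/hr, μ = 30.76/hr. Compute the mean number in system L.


ρ = 29.82/30.76 = 0.9694
L = ρ[1 − (K+1)ρ^K + Kρ^(K+1)] / [(1−ρ)(1−ρ^(K+1))]
Numerator: 0.9694·(1 − 4·0.911096 + 3·0.883253) = 0.005213
Denominator: (0.03056)·(0.116747) = 0.003568
L = 0.005213/0.003568 = 1.4612

Final: 1.4612


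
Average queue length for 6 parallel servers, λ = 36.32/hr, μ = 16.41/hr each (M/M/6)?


a = λ/μ = 2.2133; ρ = a/6 = 0.3689
P₀ = 0.109042
Lq = P₀·a^c·ρ / (c!·(1−ρ)²) = 0.109042·117.55025·0.3689/(720·0.39831)
= 0.01649

Final: 0.01649


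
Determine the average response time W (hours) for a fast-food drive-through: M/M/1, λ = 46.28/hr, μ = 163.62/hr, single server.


W = 1/(μ−λ) = 1/(163.62 − 46.28) = 1/117.34 = 0.008522 hr

Final: 0.008522 hr


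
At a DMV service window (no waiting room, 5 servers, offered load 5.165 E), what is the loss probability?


B(c,a) = (a^c/c!) / Σ_{k=0}^{c} a^k/k!
a^5/5! = 30.631649
Σ terms (k=0..5): 1.00000 + 5.16500 + 13.33861 + 22.96464 + 29.65310 + 30.63165 = 102.753004
B = 30.631649/102.753004 = 0.298110

Final: 0.298110


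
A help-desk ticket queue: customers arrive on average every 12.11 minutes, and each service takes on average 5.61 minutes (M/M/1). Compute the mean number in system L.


λ = 60/12.11 = 4.9546 /hr
μ = 60/5.61 = 10.6952 /hr
ρ = λ/μ = 4.9546/10.6952 = 0.4633
L = ρ/(1−ρ) = 0.4633/0.5367 = 0.8631

Final: 0.8631


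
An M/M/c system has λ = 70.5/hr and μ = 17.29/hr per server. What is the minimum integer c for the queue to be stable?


Stability requires cμ > λ ⇔ c > λ/μ.
λ/μ = 70.5/17.29 = 4.0775
Minimum integer c = ⌊4.0775⌋ + 1 = 5
Check: 5·17.29 = 86.45 > 70.5, while 4·17.29 = 69.16 ≤ 70.5

Final: 5 servers


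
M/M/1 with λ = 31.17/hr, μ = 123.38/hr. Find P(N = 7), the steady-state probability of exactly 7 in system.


ρ = 31.17/123.38 = 0.2526
P_n = (1−ρ)·ρ^n = (1 − 0.2526)·0.2526^7 = 0.7474·0.00006568 = 0.00004909

Final: 0.00004909


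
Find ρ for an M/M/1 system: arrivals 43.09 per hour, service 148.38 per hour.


ρ = λ/μ = 43.09/148.38 = 0.2904

Final: 0.2904


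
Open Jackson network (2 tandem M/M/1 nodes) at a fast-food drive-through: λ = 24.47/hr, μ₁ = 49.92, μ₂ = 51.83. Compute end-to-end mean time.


Each node sees arrival rate λ = 24.47/hr (tandem ⇒ throughput preserved).
W₁ = 1/(μ₁−λ) = 1/(49.92−24.47) = 0.03929 hr
W₂ = 1/(μ₂−λ) = 1/(51.83−24.47) = 0.03655 hr
W_total = W₁ + W₂ = 0.03929 + 0.03655 = 0.07584 hr

Final: 0.07584 hr


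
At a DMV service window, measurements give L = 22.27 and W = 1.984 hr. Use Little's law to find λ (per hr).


λ = L/W = 22.27/1.984 = 11.2248 /hr

Final: 11.2248 /hr


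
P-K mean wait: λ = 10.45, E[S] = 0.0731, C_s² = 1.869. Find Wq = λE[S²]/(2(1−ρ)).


ρ = λ·E[S] = 10.45·0.0731 = 0.7639
E[S²] = E[S]²(1+C_s²) = 0.0731²·(1+1.869) = 0.015331
Wq = λ·E[S²]/(2(1−ρ)) = 10.45·0.015331/(2·0.2361) = 0.33927 hr

Final: 0.33927 hr


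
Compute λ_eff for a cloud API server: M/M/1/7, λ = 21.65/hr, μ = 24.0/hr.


ρ = 0.9021; P_K = (1−ρ)ρ^7/(1−ρ^8) = 0.084769
λ_eff = λ(1 − P_K) = 21.65·(1 − 0.084769) = 21.65·0.915231 = 19.8148 /hr

Final: 19.8148 /hr


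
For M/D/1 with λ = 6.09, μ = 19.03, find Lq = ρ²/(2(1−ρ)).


ρ = 6.09/19.03 = 0.3200
M/D/1: Lq = ρ²/(2(1−ρ)) = 0.1024/(2·0.6800) = 0.07531

Final: 0.07531


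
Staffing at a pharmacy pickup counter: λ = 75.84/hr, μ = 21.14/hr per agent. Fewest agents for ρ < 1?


Stability requires cμ > λ ⇔ c > λ/μ.
λ/μ = 75.84/21.14 = 3.5875
Minimum integer c = ⌊3.5875⌋ + 1 = 4
Check: 4·21.14 = 84.56 > 75.84, while 3·21.14 = 63.42 ≤ 75.84

Final: 4 servers


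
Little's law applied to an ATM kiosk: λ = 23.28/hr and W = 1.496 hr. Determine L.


L = λW = 23.28·1.496 = 34.8269

Final: 34.8269


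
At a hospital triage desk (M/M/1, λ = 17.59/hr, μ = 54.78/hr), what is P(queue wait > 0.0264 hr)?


ρ = 17.59/54.78 = 0.3211
P(Wq > t) = ρ·e^{−(μ−λ)t} = 0.3211·e^{−0.9818}
= 0.3211·0.374630 = 0.120295

Final: 0.120295


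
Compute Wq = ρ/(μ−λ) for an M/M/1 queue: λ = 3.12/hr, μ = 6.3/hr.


ρ = 3.12/6.3 = 0.4952
Wq = ρ/(μ−λ) = 0.4952/(6.3 − 3.12) = 0.4952/3.18 = 0.1557 hr

Final: 0.1557 hr


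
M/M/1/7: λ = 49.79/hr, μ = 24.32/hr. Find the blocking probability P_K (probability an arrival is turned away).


ρ = λ/μ = 49.79/24.32 = 2.0473
P_K = (1−ρ)ρ^K/(1−ρ^(K+1)) = (-1.0473·150.747421)/(1 − 308.623111)
= -157.875691/-307.623111 = 0.513211

Final: 0.513211


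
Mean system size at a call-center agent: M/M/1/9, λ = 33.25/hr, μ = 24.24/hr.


ρ = 33.25/24.24 = 1.3717
L = ρ[1 − (K+1)ρ^K + Kρ^(K+1)] / [(1−ρ)(1−ρ^(K+1))]
Numerator: 1.3717·(1 − 10·17.192194 + 9·23.582527) = 56.679730
Denominator: (-0.3717)·(-22.582527) = 8.393918
L = 56.679730/8.393918 = 6.7525

Final: 6.7525


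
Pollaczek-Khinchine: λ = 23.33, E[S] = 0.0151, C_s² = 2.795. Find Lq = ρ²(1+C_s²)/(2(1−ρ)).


ρ = λ·E[S] = 23.33·0.0151 = 0.3523
Lq = ρ²(1+C_s²)/(2(1−ρ)) = 0.1241·(1+2.795)/(2·0.6477)
= 0.1241·3.7950/1.2954 = 0.36356

Final: 0.36356


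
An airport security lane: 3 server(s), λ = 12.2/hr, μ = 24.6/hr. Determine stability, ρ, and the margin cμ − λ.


Total capacity cμ = 3·24.6 = 73.80/hr
ρ = λ/(cμ) = 12.2/73.80 = 0.1653
Stable ⇔ ρ < 1: YES
Spare capacity = cμ − λ = 73.80 − 12.2 = 61.60/hr

Final: ρ = 0.1653; stable; margin = 61.60/hr


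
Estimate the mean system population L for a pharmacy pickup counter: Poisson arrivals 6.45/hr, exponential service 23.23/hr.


ρ = λ/μ = 6.45/23.23 = 0.2777
L = ρ/(1−ρ) = 0.2777/(1 − 0.2777) = 0.2777/0.7223 = 0.3844

Final: 0.3844


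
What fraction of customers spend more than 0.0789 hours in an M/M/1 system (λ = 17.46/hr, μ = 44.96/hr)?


W ~ Exponential(μ−λ) for M/M/1.
μ − λ = 44.96 − 17.46 = 27.5000
P(W > t) = e^{−(μ−λ)t} = e^{−2.1698} = 0.114206

Final: 0.114206


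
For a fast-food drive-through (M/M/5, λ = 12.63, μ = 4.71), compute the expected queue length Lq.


a = λ/μ = 2.6815; ρ = a/5 = 0.5363
P₀ = 0.066065
Lq = P₀·a^c·ρ / (c!·(1−ρ)²) = 0.066065·138.64756·0.5363/(120·0.21501)
= 0.19039

Final: 0.19039


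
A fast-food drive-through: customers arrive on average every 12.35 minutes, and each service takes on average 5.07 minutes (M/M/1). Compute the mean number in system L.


λ = 60/12.35 = 4.8583 /hr
μ = 60/5.07 = 11.8343 /hr
ρ = λ/μ = 4.8583/11.8343 = 0.4105
L = ρ/(1−ρ) = 0.4105/0.5895 = 0.6964

Final: 0.6964


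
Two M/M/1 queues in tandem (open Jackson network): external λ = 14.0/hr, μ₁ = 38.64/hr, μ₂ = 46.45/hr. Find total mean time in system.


Each node sees arrival rate λ = 14.0/hr (tandem ⇒ throughput preserved).
W₁ = 1/(μ₁−λ) = 1/(38.64−14.0) = 0.04058 hr
W₂ = 1/(μ₂−λ) = 1/(46.45−14.0) = 0.03082 hr
W_total = W₁ + W₂ = 0.04058 + 0.03082 = 0.07140 hr

Final: 0.07140 hr


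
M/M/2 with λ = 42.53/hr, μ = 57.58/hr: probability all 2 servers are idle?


a = λ/μ = 42.53/57.58 = 0.7386; ρ = a/c = 0.3693
Σ_{k=0}^{1} a^k/k! (terms k=0..1) = 1.00000 + 0.73862 = 1.73862
Tail: a^2/(2!(1−ρ)) = 0.54557/(2·0.6307) = 0.43252
P₀ = 1/(1.73862 + 0.43252) = 1/2.17114 = 0.460587

Final: 0.460587


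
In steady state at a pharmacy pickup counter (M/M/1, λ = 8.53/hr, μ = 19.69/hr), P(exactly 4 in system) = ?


ρ = 8.53/19.69 = 0.4332
P_n = (1−ρ)·ρ^n = (1 − 0.4332)·0.4332^4 = 0.5668·0.035222 = 0.019963

Final: 0.019963


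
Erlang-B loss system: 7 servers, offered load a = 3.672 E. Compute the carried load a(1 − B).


B(7,3.672) = 0.047007 (Erlang-B)
Carried load = a(1 − B) = 3.672·(1 − 0.047007) = 3.672·0.952993 = 3.4994 E

Final: 3.4994 Erlangs


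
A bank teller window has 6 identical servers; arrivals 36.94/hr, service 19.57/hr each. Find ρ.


ρ = λ/(cμ) = 36.94/(6·19.57) = 36.94/117.42 = 0.3146

Final: 0.3146


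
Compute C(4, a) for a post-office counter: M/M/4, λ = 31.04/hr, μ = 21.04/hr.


a = λ/μ = 1.4753; ρ = a/4 = 0.3688
P₀ = 0.226686 (from M/M/c formula)
C(c,a) = [a^c/(c!(1−ρ))]·P₀ = [4.73701/(24·0.6312)]·0.226686
= 0.31271·0.226686 = 0.070887

Final: 0.070887


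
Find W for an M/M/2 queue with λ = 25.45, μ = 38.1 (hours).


a = 0.6680; ρ = 0.3340; P₀ = 0.499262
Lq = P₀·a^c·ρ/(c!(1−ρ)²) = 0.08387
Wq = Lq/λ = 0.08387/25.45 = 0.003295 hr
W = Wq + 1/μ = 0.003295 + 0.02625 = 0.02954 hr

Final: 0.02954 hr


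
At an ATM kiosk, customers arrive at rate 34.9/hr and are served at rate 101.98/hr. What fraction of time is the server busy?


ρ = λ/μ = 34.9/101.98 = 0.3422

Final: 0.3422


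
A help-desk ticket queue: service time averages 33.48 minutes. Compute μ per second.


μ = 1/(service time) in consistent units.
1 second = 0.0166667 min, so μ = 0.0166667/33.48 = 0.0004978 per second

Final: 0.0004978 /sec


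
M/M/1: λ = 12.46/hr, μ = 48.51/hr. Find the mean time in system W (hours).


W = 1/(μ−λ) = 1/(48.51 − 12.46) = 1/36.05 = 0.02774 hr

Final: 0.02774 hr


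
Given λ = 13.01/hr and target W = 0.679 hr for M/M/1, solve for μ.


W = 1/(μ−λ) ⇒ μ − λ = 1/W = 1/0.679 = 1.4728
μ = λ + 1/W = 13.01 + 1.4728 = 14.4828 per hr

Final: 14.4828 /hr


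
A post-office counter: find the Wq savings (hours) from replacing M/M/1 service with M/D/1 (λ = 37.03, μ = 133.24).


ρ = 37.03/133.24 = 0.2779
Wq(M/M/1) = ρ/(μ−λ) = 0.2779/96.21 = 0.002889 hr
Wq(M/D/1) = ρ/(2(μ−λ)) = 0.001444 hr
Savings = 0.002889 − 0.001444 = 0.001444 hr

Final: 0.001444 hr


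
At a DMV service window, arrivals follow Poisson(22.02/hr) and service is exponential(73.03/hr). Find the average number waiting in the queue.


ρ = 22.02/73.03 = 0.3015
Lq = ρ²/(1−ρ) = 0.09091/0.6985 = 0.1302

Final: 0.1302


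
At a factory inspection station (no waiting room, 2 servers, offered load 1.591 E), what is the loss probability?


B(c,a) = (a^c/c!) / Σ_{k=0}^{c} a^k/k!
a^2/2! = 1.265640
Σ terms (k=0..2): 1.00000 + 1.59100 + 1.26564 = 3.856641
B = 1.265640/3.856641 = 0.328172

Final: 0.328172


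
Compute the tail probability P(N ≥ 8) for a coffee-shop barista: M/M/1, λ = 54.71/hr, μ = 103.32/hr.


ρ = 54.71/103.32 = 0.5295
P(N ≥ n) = ρ^n = 0.5295^8 = 0.006181

Final: 0.006181


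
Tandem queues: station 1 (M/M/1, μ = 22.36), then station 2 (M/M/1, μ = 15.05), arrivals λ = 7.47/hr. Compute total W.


Each node sees arrival rate λ = 7.47/hr (tandem ⇒ throughput preserved).
W₁ = 1/(μ₁−λ) = 1/(22.36−7.47) = 0.06716 hr
W₂ = 1/(μ₂−λ) = 1/(15.05−7.47) = 0.13193 hr
W_total = W₁ + W₂ = 0.06716 + 0.13193 = 0.19909 hr

Final: 0.19909 hr


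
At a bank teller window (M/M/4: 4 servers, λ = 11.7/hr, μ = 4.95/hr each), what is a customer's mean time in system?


a = 2.3636; ρ = 0.5909; P₀ = 0.086679
Lq = P₀·a^c·ρ/(c!(1−ρ)²) = 0.39802
Wq = Lq/λ = 0.39802/11.7 = 0.03402 hr
W = Wq + 1/μ = 0.03402 + 0.20202 = 0.23604 hr

Final: 0.23604 hr


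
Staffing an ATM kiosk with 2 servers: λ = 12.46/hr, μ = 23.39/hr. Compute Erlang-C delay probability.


a = λ/μ = 0.5327; ρ = a/2 = 0.2664
P₀ = 0.579338 (from M/M/c formula)
C(c,a) = [a^c/(c!(1−ρ))]·P₀ = [0.28378/(2·0.7336)]·0.579338
= 0.19340·0.579338 = 0.112045

Final: 0.112045


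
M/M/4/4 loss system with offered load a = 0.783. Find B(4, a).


B(c,a) = (a^c/c!) / Σ_{k=0}^{c} a^k/k!
a^4/4! = 0.015662
Σ terms (k=0..4): 1.00000 + 0.78300 + 0.30654 + 0.08001 + 0.01566 = 2.185214
B = 0.015662/2.185214 = 0.007167

Final: 0.007167


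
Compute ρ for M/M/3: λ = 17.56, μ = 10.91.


ρ = λ/(cμ) = 17.56/(3·10.91) = 17.56/32.73 = 0.5365

Final: 0.5365


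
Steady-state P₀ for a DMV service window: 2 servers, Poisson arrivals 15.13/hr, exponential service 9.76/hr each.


a = λ/μ = 15.13/9.76 = 1.5502; ρ = a/c = 0.7751
Σ_{k=0}^{1} a^k/k! (terms k=0..1) = 1.00000 + 1.55020 = 2.55020
Tail: a^2/(2!(1−ρ)) = 2.40314/(2·0.2249) = 5.34273
P₀ = 1/(2.55020 + 5.34273) = 1/7.89294 = 0.126696

Final: 0.126696
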